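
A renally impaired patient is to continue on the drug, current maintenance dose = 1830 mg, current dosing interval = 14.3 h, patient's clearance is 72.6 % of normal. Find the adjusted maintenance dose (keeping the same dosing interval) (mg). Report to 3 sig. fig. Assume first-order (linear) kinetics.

To keep the same average steady-state level, dosing rate must scale with clearance.
CL ratio = 72.6 / 100 = 0.7260
New dose (same interval) = 1830 × 0.7260 = 1329 mg

1330 mg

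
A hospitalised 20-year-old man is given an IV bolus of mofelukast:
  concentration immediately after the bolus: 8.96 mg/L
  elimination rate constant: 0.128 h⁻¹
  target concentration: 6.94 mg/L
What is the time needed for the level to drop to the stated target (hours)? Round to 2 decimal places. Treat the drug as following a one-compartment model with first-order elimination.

t = ln(C₀ / C) / k = ln(8.960 / 6.94) / 0.1280
  = ln(1.291) / 0.1280 = 0.2554 / 0.1280 = 1.995 h

2.00 h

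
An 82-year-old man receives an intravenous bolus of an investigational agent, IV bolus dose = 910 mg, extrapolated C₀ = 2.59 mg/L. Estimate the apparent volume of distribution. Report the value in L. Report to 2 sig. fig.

Vd = Dose / C₀ = 910.0 / 2.59 = 351.4 L

350 L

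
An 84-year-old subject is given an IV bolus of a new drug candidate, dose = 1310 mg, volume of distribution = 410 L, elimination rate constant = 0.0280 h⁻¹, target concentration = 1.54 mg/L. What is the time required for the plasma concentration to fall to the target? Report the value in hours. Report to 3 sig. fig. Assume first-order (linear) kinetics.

26.1 h

C₀ = Dose / Vd = 1310 / 410 = 3.195 mg/L
t = ln(C₀ / C) / k = ln(3.195 / 1.54) / 0.02800
  = ln(2.075) / 0.02800 = 0.7300 / 0.02800 = 26.07 h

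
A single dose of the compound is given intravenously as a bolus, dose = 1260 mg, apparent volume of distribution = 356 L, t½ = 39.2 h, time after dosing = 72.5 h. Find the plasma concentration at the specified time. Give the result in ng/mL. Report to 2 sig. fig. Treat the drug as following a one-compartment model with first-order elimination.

C₀ = Dose / Vd = 1260 / 356 = 3.539 mg/L
k = ln2 / t½ = 0.693147 / 39.2 = 0.01768 h⁻¹
C = C₀ · e^(−k·t) = 3.539 × e^(−0.01768 × 72.5)
  = 3.539 × 0.2775 = 0.9821 mg/L
Convert: 0.9821 mg/L × 1000 = 982.1 ng/mL

980 ng/mL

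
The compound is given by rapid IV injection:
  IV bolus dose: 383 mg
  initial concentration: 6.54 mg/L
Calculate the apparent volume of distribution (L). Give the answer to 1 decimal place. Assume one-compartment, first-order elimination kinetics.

Vd = Dose / C₀ = 383.0 / 6.54 = 58.56 L

58.6 L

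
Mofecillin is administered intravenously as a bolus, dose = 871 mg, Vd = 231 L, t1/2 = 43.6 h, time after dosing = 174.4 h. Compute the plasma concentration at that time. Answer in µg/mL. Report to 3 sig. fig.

C₀ = Dose / Vd = 871.0 / 231 = 3.771 mg/L
k = ln2 / t½ = 0.693147 / 43.6 = 0.01590 h⁻¹
t / t½ = 174.4 / 43.6 = 4 half-lives
C = C₀ × (1/2)^4 = 3.771 × 0.06250 = 0.2357 mg/L
(0.2357 mg/L = 0.2357 µg/mL)

0.236 µg/mL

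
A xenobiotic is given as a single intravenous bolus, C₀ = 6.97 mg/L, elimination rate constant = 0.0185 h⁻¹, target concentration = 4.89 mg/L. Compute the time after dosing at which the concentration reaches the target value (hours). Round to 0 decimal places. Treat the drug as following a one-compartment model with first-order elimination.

19 h

t = ln(C₀ / C) / k = ln(6.970 / 4.89) / 0.01850
  = ln(1.425) / 0.01850 = 0.3542 / 0.01850 = 19.15 h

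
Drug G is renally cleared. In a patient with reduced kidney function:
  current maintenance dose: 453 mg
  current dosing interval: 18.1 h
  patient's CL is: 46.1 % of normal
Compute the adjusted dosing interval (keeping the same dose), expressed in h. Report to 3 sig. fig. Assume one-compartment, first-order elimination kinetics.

To keep the same average steady-state level, dosing rate must scale with clearance.
CL ratio = 46.1 / 100 = 0.4610
New interval (same dose) = 18.1 / 0.4610 = 39.26 h

39.3 h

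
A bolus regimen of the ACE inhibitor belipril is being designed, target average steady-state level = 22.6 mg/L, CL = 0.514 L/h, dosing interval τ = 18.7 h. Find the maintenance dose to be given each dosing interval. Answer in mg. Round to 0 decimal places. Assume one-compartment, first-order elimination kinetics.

At steady state, Dose/τ = Css × CL.
Dose = Css × CL × τ = 22.6 × 0.5140 × 18.7 = 217.2 mg

217 mg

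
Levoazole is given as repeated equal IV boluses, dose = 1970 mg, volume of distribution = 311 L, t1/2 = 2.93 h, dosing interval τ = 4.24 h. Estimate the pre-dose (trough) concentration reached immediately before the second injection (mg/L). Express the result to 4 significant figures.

2.323 mg/L

C₀ per dose = Dose / Vd = 1970 / 311 = 6.334 mg/L
k = ln2 / t½ = 0.693147 / 2.93 = 0.2366 h⁻¹
Fraction remaining after one interval: r = e^(−kτ) = e^(−0.2366 × 4.24) = 0.3667
Before dose 2, 1 dose has been given (aged 1τ).
C_trough = C₀ × r = 6.334 × 0.3667 = 2.323 mg/L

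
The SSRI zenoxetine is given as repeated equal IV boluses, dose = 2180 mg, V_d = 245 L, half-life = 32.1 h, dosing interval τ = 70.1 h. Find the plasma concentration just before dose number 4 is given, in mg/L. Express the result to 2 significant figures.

C₀ per dose = Dose / Vd = 2180 / 245 = 8.898 mg/L
k = ln2 / t½ = 0.693147 / 32.1 = 0.02159 h⁻¹
Fraction remaining after one interval: r = e^(−kτ) = e^(−0.02159 × 70.1) = 0.2201
Before dose 4, 3 doses have been given (aged 1τ, 2τ, 3τ).
C_trough = C₀ × (r + r² + … + r^3) = C₀ × r(1−r^3)/(1−r)
        = 8.898 × 0.2201 × (1 − 0.01066) / (1 − 0.2201) = 2.484 mg/L

2.5 mg/L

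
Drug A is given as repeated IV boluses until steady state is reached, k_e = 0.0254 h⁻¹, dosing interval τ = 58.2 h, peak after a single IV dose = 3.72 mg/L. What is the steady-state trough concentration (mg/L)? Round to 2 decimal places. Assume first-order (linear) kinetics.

e^(−kτ) = e^(−0.02540 × 58.2) = 0.2280
Accumulation ratio R = 1 / (1 − e^(−kτ)) = 1 / (1 − 0.2280) = 1.295
Steady-state trough = C₀ × R × e^(−kτ) = 3.72 × 1.295 × 0.2280 = 1.098 mg/L

1.10 mg/L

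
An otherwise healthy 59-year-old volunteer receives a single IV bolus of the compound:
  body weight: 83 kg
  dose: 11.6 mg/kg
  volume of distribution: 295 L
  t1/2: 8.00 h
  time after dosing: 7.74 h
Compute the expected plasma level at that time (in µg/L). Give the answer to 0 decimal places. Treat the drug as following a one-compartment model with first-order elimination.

1669 µg/L

Total dose = 11.6 × 83 = 962.8 mg
C₀ = Dose / Vd = 962.8 / 295 = 3.264 mg/L
k = ln2 / t½ = 0.693147 / 8.00 = 0.08664 h⁻¹
C = C₀ · e^(−k·t) = 3.264 × e^(−0.08664 × 7.74)
  = 3.264 × 0.5114 = 1.669 mg/L
Convert: 1.669 mg/L × 1000 = 1669 µg/L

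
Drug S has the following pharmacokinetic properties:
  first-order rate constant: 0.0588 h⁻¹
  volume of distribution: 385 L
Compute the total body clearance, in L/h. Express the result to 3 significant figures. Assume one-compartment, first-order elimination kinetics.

CL = k × Vd = 0.0588 × 385 = 22.64 L/h

22.6 L/h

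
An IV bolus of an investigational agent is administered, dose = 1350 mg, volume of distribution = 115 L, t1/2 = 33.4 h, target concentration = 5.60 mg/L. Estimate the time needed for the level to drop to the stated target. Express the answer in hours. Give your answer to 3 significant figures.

C₀ = Dose / Vd = 1350 / 115 = 11.74 mg/L
k = ln2 / t½ = 0.693147 / 33.4 = 0.02075 h⁻¹
t = ln(C₀ / C) / k = ln(11.74 / 5.60) / 0.02075
  = ln(2.096) / 0.02075 = 0.7400 / 0.02075 = 35.66 h

35.7 h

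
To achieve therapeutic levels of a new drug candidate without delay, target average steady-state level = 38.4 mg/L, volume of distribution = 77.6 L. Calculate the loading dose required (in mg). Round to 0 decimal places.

2980 mg

LD = Css × Vd = 38.4 × 77.6 = 2980 mg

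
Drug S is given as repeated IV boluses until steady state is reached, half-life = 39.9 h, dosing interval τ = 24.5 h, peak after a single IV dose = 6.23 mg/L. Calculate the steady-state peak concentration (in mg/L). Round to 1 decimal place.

18.0 mg/L

k = ln2 / t½ = 0.693147 / 39.9 = 0.01737 h⁻¹
e^(−kτ) = e^(−0.01737 × 24.5) = 0.6534
Accumulation ratio R = 1 / (1 − e^(−kτ)) = 1 / (1 − 0.6534) = 2.885
Steady-state peak = C₀ × R = 6.23 × 2.885 = 17.97 mg/L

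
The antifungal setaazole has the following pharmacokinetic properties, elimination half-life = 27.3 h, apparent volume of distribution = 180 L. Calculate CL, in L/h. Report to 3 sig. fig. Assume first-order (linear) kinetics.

k = ln2 / t½ = 0.693147 / 27.3 = 0.02539 h⁻¹
CL = k × Vd = 0.02539 × 180 = 4.570 L/h

4.57 L/h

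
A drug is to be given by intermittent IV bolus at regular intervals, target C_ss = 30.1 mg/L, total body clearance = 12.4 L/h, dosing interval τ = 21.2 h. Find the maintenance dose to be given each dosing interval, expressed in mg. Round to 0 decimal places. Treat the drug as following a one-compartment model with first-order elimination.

At steady state, Dose/τ = Css × CL.
Dose = Css × CL × τ = 30.1 × 12.40 × 21.2 = 7913 mg

7913 mg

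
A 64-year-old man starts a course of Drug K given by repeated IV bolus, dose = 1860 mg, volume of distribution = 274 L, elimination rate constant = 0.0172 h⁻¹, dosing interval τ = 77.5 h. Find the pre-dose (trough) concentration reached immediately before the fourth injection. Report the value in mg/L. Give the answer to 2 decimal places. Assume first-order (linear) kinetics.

2.39 mg/L

C₀ per dose = Dose / Vd = 1860 / 274 = 6.788 mg/L
Fraction remaining after one interval: r = e^(−kτ) = e^(−0.01720 × 77.5) = 0.2637
Before dose 4, 3 doses have been given (aged 1τ, 2τ, 3τ).
C_trough = C₀ × (r + r² + … + r^3) = C₀ × r(1−r^3)/(1−r)
        = 6.788 × 0.2637 × (1 − 0.01834) / (1 − 0.2637) = 2.386 mg/L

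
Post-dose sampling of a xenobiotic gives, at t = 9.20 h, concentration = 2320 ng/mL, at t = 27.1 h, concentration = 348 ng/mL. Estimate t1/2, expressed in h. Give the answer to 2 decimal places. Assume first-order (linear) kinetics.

k = ln(C₁/C₂) / (t₂ − t₁) = ln(2320/348) / (27.1 − 9.20)
  = 1.897 / 17.90 = 0.1060 h⁻¹
t½ = ln2 / k = 0.693147 / 0.1060 = 6.539 h

6.54 h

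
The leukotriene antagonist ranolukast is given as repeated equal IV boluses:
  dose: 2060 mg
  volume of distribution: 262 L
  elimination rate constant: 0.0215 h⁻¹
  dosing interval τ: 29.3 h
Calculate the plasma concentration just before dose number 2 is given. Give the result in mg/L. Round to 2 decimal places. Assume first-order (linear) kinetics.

4.19 mg/L

C₀ per dose = Dose / Vd = 2060 / 262 = 7.863 mg/L
Fraction remaining after one interval: r = e^(−kτ) = e^(−0.02150 × 29.3) = 0.5326
Before dose 2, 1 dose has been given (aged 1τ).
C_trough = C₀ × r = 7.863 × 0.5326 = 4.188 mg/L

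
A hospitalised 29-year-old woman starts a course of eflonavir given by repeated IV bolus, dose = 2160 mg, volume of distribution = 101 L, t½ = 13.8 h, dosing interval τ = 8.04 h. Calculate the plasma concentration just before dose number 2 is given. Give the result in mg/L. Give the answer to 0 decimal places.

C₀ per dose = Dose / Vd = 2160 / 101 = 21.39 mg/L
k = ln2 / t½ = 0.693147 / 13.8 = 0.05023 h⁻¹
Fraction remaining after one interval: r = e^(−kτ) = e^(−0.05023 × 8.04) = 0.6677
Before dose 2, 1 dose has been given (aged 1τ).
C_trough = C₀ × r = 21.39 × 0.6677 = 14.28 mg/L

14 mg/L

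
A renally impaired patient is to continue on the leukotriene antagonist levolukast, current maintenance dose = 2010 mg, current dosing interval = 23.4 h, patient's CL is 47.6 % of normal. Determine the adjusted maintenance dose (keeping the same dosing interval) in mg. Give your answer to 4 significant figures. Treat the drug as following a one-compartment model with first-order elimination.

To keep the same average steady-state level, dosing rate must scale with clearance.
CL ratio = 47.6 / 100 = 0.4760
New dose (same interval) = 2010 × 0.4760 = 956.8 mg

956.8 mg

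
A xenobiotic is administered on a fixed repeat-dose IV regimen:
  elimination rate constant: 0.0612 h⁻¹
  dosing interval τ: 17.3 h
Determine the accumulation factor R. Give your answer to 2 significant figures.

1.5

e^(−kτ) = e^(−0.06120 × 17.3) = 0.3469
Accumulation ratio R = 1 / (1 − e^(−kτ)) = 1 / (1 − 0.3469) = 1.531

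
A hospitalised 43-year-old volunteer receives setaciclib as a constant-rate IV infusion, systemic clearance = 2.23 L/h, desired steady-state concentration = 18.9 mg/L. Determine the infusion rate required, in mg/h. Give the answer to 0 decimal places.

42 mg/h

At steady state, infusion rate R₀ = Css × CL = 18.9 × 2.230 = 42.15 mg/h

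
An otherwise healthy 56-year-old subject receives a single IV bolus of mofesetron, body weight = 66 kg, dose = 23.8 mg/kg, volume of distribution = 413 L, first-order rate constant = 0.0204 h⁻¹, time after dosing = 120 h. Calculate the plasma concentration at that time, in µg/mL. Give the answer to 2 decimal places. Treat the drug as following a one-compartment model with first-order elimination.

0.33 µg/mL

Total dose = 23.8 × 66 = 1571 mg
C₀ = Dose / Vd = 1571 / 413 = 3.804 mg/L
C = C₀ · e^(−k·t) = 3.804 × e^(−0.02040 × 120)
  = 3.804 × 0.08647 = 0.3289 mg/L
(0.3289 mg/L = 0.3289 µg/mL)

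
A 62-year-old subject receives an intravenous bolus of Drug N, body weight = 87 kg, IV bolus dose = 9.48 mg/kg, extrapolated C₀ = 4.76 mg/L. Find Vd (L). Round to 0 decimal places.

173 L

Dose = 9.48 × 87 = 824.8 mg
Vd = Dose / C₀ = 824.8 / 4.76 = 173.3 L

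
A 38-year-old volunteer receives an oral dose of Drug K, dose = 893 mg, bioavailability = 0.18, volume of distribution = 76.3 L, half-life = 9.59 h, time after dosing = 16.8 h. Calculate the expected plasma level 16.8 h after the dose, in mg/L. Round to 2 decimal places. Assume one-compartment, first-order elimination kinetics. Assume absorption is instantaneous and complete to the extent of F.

0.63 mg/L

Amount reaching circulation = F × Dose = 0.18 × 893.0 = 160.7 mg
C₀ = F·Dose / Vd = 160.7 / 76.3 = 2.106 mg/L
k = ln2 / t½ = 0.693147 / 9.59 = 0.07228 h⁻¹
C = C₀ · e^(−k·t) = 2.106 × e^(−0.07228 × 16.8)
  = 2.106 × 0.2969 = 0.6253 mg/L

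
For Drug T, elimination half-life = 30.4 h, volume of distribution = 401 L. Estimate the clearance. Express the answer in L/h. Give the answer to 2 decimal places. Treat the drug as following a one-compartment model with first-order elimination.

9.14 L/h

k = ln2 / t½ = 0.693147 / 30.4 = 0.02280 h⁻¹
CL = k × Vd = 0.02280 × 401 = 9.143 L/h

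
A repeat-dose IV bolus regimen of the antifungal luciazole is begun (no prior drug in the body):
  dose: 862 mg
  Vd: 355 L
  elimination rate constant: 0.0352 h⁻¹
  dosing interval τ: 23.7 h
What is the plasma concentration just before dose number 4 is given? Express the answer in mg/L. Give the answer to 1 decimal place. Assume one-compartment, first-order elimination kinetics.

1.7 mg/L

C₀ per dose = Dose / Vd = 862 / 355 = 2.428 mg/L
Fraction remaining after one interval: r = e^(−kτ) = e^(−0.03520 × 23.7) = 0.4342
Before dose 4, 3 doses have been given (aged 1τ, 2τ, 3τ).
C_trough = C₀ × (r + r² + … + r^3) = C₀ × r(1−r^3)/(1−r)
        = 2.428 × 0.4342 × (1 − 0.08186) / (1 − 0.4342) = 1.711 mg/L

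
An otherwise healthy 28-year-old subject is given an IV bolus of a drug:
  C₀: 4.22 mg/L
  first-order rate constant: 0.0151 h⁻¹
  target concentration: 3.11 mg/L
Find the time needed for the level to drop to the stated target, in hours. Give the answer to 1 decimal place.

20.2 h

t = ln(C₀ / C) / k = ln(4.220 / 3.11) / 0.01510
  = ln(1.357) / 0.01510 = 0.3053 / 0.01510 = 20.22 h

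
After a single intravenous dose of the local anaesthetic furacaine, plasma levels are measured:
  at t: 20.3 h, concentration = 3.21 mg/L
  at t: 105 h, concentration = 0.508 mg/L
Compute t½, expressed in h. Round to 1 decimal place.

31.8 h

k = ln(C₁/C₂) / (t₂ − t₁) = ln(3.21/0.508) / (105 − 20.3)
  = 1.844 / 84.70 = 0.02177 h⁻¹
t½ = ln2 / k = 0.693147 / 0.02177 = 31.84 h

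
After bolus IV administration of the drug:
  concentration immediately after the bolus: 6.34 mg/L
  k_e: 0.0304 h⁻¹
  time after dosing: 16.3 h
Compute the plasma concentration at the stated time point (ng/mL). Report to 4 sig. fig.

3863 ng/mL

C = C₀ · e^(−k·t) = 6.340 × e^(−0.03040 × 16.3)
  = 6.340 × 0.6093 = 3.863 mg/L
Convert: 3.863 mg/L × 1000 = 3863 ng/mL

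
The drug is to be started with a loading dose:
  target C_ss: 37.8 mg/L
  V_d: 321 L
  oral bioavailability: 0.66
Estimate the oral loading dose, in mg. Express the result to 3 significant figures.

LD = Css × Vd / F = 37.8 × 321 / 0.66 = 18380 mg

18400 mg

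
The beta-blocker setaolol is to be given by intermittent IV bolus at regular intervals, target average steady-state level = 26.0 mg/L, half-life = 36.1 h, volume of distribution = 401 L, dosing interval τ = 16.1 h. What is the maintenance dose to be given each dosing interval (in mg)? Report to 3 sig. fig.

3220 mg

k = ln2 / t½ = 0.693147 / 36.1 = 0.01920 h⁻¹
CL = k × Vd = 0.01920 × 401 = 7.699 L/h
At steady state, Dose/τ = Css × CL.
Dose = Css × CL × τ = 26.0 × 7.699 × 16.1 = 3223 mg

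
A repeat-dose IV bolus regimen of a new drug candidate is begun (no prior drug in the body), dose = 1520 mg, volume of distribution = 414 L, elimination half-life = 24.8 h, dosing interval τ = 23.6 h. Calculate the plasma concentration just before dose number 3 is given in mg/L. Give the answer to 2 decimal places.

C₀ per dose = Dose / Vd = 1520 / 414 = 3.671 mg/L
k = ln2 / t½ = 0.693147 / 24.8 = 0.02795 h⁻¹
Fraction remaining after one interval: r = e^(−kτ) = e^(−0.02795 × 23.6) = 0.5170
Before dose 3, 2 doses have been given (aged 1τ, 2τ).
C_trough = C₀ × (r + r²) = 3.671 × (0.5170 + 0.2673) = 2.879 mg/L

2.88 mg/L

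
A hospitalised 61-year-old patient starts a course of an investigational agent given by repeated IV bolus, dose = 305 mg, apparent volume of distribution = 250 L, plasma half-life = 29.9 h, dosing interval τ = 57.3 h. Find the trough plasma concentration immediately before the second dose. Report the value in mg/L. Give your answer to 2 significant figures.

0.32 mg/L

C₀ per dose = Dose / Vd = 305 / 250 = 1.220 mg/L
k = ln2 / t½ = 0.693147 / 29.9 = 0.02318 h⁻¹
Fraction remaining after one interval: r = e^(−kτ) = e^(−0.02318 × 57.3) = 0.2650
Before dose 2, 1 dose has been given (aged 1τ).
C_trough = C₀ × r = 1.220 × 0.2650 = 0.3233 mg/L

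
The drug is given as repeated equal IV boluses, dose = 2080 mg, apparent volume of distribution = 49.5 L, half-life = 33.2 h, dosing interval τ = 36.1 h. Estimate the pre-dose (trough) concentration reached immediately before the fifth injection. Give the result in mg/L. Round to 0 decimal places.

C₀ per dose = Dose / Vd = 2080 / 49.5 = 42.02 mg/L
k = ln2 / t½ = 0.693147 / 33.2 = 0.02088 h⁻¹
Fraction remaining after one interval: r = e^(−kτ) = e^(−0.02088 × 36.1) = 0.4706
Before dose 5, 4 doses have been given (aged 1τ, 2τ, 3τ, 4τ).
C_trough = C₀ × (r + r² + … + r^4) = C₀ × r(1−r^4)/(1−r)
        = 42.02 × 0.4706 × (1 − 0.04905) / (1 − 0.4706) = 35.52 mg/L

36 mg/L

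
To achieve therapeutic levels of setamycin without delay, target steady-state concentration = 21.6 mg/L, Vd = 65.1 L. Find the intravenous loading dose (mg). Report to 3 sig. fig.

1410 mg

LD = Css × Vd = 21.6 × 65.1 = 1406 mg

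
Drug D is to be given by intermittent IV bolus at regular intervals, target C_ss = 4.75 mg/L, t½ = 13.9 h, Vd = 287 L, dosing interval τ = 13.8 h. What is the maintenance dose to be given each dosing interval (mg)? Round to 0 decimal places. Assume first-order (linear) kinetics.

k = ln2 / t½ = 0.693147 / 13.9 = 0.04987 h⁻¹
CL = k × Vd = 0.04987 × 287 = 14.31 L/h
At steady state, Dose/τ = Css × CL.
Dose = Css × CL × τ = 4.75 × 14.31 × 13.8 = 938.0 mg

938 mg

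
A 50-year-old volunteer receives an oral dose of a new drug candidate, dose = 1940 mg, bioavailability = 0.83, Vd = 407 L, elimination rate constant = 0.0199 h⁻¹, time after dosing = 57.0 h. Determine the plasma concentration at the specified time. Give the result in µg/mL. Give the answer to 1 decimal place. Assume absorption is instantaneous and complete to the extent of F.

Amount reaching circulation = F × Dose = 0.83 × 1940 = 1610 mg
C₀ = F·Dose / Vd = 1610 / 407 = 3.956 mg/L
C = C₀ · e^(−k·t) = 3.956 × e^(−0.01990 × 57.0)
  = 3.956 × 0.3216 = 1.272 mg/L
(1.272 mg/L = 1.272 µg/mL)

1.3 µg/mL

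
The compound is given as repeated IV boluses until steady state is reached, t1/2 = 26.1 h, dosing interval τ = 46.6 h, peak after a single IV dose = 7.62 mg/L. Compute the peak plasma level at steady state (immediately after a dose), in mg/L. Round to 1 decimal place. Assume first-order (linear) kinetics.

10.7 mg/L

k = ln2 / t½ = 0.693147 / 26.1 = 0.02656 h⁻¹
e^(−kτ) = e^(−0.02656 × 46.6) = 0.2901
Accumulation ratio R = 1 / (1 − e^(−kτ)) = 1 / (1 − 0.2901) = 1.409
Steady-state peak = C₀ × R = 7.62 × 1.409 = 10.74 mg/L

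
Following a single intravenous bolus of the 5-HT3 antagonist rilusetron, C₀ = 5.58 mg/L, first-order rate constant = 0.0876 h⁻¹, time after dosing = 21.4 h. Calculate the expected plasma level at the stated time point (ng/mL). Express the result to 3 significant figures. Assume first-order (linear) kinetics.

C = C₀ · e^(−k·t) = 5.580 × e^(−0.08760 × 21.4)
  = 5.580 × 0.1534 = 0.8560 mg/L
Convert: 0.8560 mg/L × 1000 = 856.0 ng/mL

856 ng/mL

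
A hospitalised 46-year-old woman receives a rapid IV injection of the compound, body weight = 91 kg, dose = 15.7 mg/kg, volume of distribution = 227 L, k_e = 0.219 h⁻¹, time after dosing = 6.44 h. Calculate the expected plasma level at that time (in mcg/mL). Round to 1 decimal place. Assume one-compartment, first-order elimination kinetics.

Total dose = 15.7 × 91 = 1429 mg
C₀ = Dose / Vd = 1429 / 227 = 6.295 mg/L
C = C₀ · e^(−k·t) = 6.295 × e^(−0.2190 × 6.44)
  = 6.295 × 0.2441 = 1.537 mg/L
(1.537 mg/L = 1.537 mcg/mL)

1.5 mcg/mL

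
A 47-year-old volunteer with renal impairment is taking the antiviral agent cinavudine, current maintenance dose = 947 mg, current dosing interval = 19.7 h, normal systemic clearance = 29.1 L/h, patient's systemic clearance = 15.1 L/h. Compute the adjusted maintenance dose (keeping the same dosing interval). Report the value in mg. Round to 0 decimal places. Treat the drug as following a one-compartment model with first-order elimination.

To keep the same average steady-state level, dosing rate must scale with clearance.
CL ratio = 15.1 / 29.1 = 0.5189
New dose (same interval) = 947 × 0.5189 = 491.4 mg

491 mg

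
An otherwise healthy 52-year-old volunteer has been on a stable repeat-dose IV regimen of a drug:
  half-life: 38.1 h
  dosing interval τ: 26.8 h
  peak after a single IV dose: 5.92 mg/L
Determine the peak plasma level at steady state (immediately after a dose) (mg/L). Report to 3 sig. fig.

k = ln2 / t½ = 0.693147 / 38.1 = 0.01819 h⁻¹
e^(−kτ) = e^(−0.01819 × 26.8) = 0.6142
Accumulation ratio R = 1 / (1 − e^(−kτ)) = 1 / (1 − 0.6142) = 2.592
Steady-state peak = C₀ × R = 5.92 × 2.592 = 15.34 mg/L

15.3 mg/L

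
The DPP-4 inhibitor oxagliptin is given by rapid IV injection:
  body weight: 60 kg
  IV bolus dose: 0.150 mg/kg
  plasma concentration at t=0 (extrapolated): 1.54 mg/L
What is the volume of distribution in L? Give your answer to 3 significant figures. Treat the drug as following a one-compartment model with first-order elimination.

5.84 L

Dose = 0.150 × 60 = 9.000 mg
Vd = Dose / C₀ = 9.000 / 1.54 = 5.844 L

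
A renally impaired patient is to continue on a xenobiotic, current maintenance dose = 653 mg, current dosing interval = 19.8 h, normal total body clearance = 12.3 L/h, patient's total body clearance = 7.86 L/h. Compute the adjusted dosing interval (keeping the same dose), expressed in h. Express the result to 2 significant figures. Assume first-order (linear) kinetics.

To keep the same average steady-state level, dosing rate must scale with clearance.
CL ratio = 7.86 / 12.3 = 0.6390
New interval (same dose) = 19.8 / 0.6390 = 30.99 h

31 h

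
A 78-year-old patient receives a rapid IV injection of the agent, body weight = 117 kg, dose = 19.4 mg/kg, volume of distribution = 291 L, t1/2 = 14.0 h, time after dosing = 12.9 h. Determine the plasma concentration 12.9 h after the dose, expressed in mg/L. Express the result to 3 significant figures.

Total dose = 19.4 × 117 = 2270 mg
C₀ = Dose / Vd = 2270 / 291 = 7.801 mg/L
k = ln2 / t½ = 0.693147 / 14.0 = 0.04951 h⁻¹
C = C₀ · e^(−k·t) = 7.801 × e^(−0.04951 × 12.9)
  = 7.801 × 0.5280 = 4.119 mg/L

4.12 mg/L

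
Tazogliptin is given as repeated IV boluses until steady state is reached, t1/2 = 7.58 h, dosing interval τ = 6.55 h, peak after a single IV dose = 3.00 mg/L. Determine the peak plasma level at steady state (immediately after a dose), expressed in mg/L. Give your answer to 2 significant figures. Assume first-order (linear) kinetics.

6.7 mg/L

k = ln2 / t½ = 0.693147 / 7.58 = 0.09144 h⁻¹
e^(−kτ) = e^(−0.09144 × 6.55) = 0.5494
Accumulation ratio R = 1 / (1 − e^(−kτ)) = 1 / (1 − 0.5494) = 2.219
Steady-state peak = C₀ × R = 3.00 × 2.219 = 6.657 mg/L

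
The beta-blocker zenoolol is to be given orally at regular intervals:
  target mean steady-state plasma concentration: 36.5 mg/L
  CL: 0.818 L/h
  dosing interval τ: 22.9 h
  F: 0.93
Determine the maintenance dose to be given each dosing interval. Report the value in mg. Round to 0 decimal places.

735 mg

At steady state, F × (Dose/τ) = Css × CL.
Dose = Css × CL × τ / F = 36.5 × 0.8180 × 22.9 / 0.93 = 735.2 mg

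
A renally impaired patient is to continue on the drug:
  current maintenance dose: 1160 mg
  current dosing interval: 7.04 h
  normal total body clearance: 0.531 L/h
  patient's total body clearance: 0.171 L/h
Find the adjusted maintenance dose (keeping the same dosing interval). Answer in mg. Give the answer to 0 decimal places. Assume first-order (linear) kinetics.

374 mg

To keep the same average steady-state level, dosing rate must scale with clearance.
CL ratio = 0.171 / 0.531 = 0.3220
New dose (same interval) = 1160 × 0.3220 = 373.5 mg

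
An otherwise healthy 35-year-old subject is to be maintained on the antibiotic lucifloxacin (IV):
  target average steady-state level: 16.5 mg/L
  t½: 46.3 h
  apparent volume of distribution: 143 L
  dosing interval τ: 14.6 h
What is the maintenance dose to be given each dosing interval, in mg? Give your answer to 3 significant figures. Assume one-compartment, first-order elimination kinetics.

k = ln2 / t½ = 0.693147 / 46.3 = 0.01497 h⁻¹
CL = k × Vd = 0.01497 × 143 = 2.141 L/h
At steady state, Dose/τ = Css × CL.
Dose = Css × CL × τ = 16.5 × 2.141 × 14.6 = 515.8 mg

516 mg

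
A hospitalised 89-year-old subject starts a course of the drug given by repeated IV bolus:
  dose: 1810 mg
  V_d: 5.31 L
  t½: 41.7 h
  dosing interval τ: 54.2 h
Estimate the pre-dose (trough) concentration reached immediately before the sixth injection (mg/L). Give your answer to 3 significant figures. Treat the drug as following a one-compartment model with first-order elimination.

231 mg/L

C₀ per dose = Dose / Vd = 1810 / 5.31 = 340.9 mg/L
k = ln2 / t½ = 0.693147 / 41.7 = 0.01662 h⁻¹
Fraction remaining after one interval: r = e^(−kτ) = e^(−0.01662 × 54.2) = 0.4062
Before dose 6, 5 doses have been given (aged 1τ, 2τ, 3τ, 4τ, 5τ).
C_trough = C₀ × (r + r² + … + r^5) = C₀ × r(1−r^5)/(1−r)
        = 340.9 × 0.4062 × (1 − 0.01106) / (1 − 0.4062) = 230.6 mg/L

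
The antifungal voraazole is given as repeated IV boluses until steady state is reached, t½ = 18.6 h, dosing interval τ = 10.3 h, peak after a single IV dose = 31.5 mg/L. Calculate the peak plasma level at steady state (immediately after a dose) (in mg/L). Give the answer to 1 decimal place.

98.8 mg/L

k = ln2 / t½ = 0.693147 / 18.6 = 0.03727 h⁻¹
e^(−kτ) = e^(−0.03727 × 10.3) = 0.6812
Accumulation ratio R = 1 / (1 − e^(−kτ)) = 1 / (1 − 0.6812) = 3.137
Steady-state peak = C₀ × R = 31.5 × 3.137 = 98.82 mg/L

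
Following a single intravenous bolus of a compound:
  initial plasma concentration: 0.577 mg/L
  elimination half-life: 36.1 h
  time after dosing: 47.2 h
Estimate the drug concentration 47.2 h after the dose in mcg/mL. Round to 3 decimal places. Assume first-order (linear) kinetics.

k = ln2 / t½ = 0.693147 / 36.1 = 0.01920 h⁻¹
C = C₀ · e^(−k·t) = 0.5770 × e^(−0.01920 × 47.2)
  = 0.5770 × 0.4040 = 0.2331 mg/L
(0.2331 mg/L = 0.2331 mcg/mL)

0.233 mcg/mL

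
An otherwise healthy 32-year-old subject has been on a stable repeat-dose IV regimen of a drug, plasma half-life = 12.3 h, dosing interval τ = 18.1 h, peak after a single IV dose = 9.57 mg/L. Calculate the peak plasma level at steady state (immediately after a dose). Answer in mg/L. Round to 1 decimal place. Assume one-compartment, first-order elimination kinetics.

15.0 mg/L

k = ln2 / t½ = 0.693147 / 12.3 = 0.05635 h⁻¹
e^(−kτ) = e^(−0.05635 × 18.1) = 0.3606
Accumulation ratio R = 1 / (1 − e^(−kτ)) = 1 / (1 − 0.3606) = 1.564
Steady-state peak = C₀ × R = 9.57 × 1.564 = 14.97 mg/L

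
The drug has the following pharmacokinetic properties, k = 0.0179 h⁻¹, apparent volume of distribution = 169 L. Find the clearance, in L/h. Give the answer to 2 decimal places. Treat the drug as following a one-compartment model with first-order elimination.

3.03 L/h

CL = k × Vd = 0.0179 × 169 = 3.025 L/h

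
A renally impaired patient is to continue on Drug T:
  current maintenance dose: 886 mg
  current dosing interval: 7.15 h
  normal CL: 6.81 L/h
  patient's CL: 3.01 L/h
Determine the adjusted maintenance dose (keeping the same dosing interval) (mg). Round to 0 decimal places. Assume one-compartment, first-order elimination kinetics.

392 mg

To keep the same average steady-state level, dosing rate must scale with clearance.
CL ratio = 3.01 / 6.81 = 0.4420
New dose (same interval) = 886 × 0.4420 = 391.6 mg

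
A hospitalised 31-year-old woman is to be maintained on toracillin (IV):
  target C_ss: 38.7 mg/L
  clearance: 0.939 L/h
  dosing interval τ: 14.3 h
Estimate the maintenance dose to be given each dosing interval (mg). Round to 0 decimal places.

520 mg

At steady state, Dose/τ = Css × CL.
Dose = Css × CL × τ = 38.7 × 0.9390 × 14.3 = 519.7 mg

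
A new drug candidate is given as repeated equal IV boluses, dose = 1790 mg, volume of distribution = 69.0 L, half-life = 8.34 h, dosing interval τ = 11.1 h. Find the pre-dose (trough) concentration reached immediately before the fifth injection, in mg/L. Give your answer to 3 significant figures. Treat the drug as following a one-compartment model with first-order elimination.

16.7 mg/L

C₀ per dose = Dose / Vd = 1790 / 69.0 = 25.94 mg/L
k = ln2 / t½ = 0.693147 / 8.34 = 0.08311 h⁻¹
Fraction remaining after one interval: r = e^(−kτ) = e^(−0.08311 × 11.1) = 0.3975
Before dose 5, 4 doses have been given (aged 1τ, 2τ, 3τ, 4τ).
C_trough = C₀ × (r + r² + … + r^4) = C₀ × r(1−r^4)/(1−r)
        = 25.94 × 0.3975 × (1 − 0.02497) / (1 − 0.3975) = 16.69 mg/L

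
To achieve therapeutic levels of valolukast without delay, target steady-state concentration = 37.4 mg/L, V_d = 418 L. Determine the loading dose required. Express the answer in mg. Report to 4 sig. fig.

LD = Css × Vd = 37.4 × 418 = 15630 mg

15630 mg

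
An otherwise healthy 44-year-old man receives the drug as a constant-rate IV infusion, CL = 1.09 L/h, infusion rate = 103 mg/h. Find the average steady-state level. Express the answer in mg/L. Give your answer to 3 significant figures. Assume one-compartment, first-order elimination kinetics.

94.5 mg/L

At steady state Css = R₀ / CL = 103 / 1.090 = 94.50 mg/L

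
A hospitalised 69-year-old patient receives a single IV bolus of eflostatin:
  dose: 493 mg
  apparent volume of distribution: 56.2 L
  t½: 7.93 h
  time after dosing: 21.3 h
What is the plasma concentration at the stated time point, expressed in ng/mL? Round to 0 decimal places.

1363 ng/mL

C₀ = Dose / Vd = 493.0 / 56.2 = 8.772 mg/L
k = ln2 / t½ = 0.693147 / 7.93 = 0.08741 h⁻¹
C = C₀ · e^(−k·t) = 8.772 × e^(−0.08741 × 21.3)
  = 8.772 × 0.1554 = 1.363 mg/L
Convert: 1.363 mg/L × 1000 = 1363 ng/mL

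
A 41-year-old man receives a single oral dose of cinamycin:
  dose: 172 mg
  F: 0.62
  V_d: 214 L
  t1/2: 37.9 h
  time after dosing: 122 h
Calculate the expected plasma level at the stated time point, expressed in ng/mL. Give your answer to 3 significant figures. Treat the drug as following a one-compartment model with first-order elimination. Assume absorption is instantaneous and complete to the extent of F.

53.5 ng/mL

Amount reaching circulation = F × Dose = 0.62 × 172.0 = 106.6 mg
C₀ = F·Dose / Vd = 106.6 / 214 = 0.4981 mg/L
k = ln2 / t½ = 0.693147 / 37.9 = 0.01829 h⁻¹
C = C₀ · e^(−k·t) = 0.4981 × e^(−0.01829 × 122)
  = 0.4981 × 0.1074 = 0.05350 mg/L
Convert: 0.05350 mg/L × 1000 = 53.50 ng/mL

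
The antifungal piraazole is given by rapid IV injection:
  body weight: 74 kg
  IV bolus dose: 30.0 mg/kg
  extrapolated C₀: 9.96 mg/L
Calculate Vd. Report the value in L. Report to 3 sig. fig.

223 L

Dose = 30.0 × 74 = 2220 mg
Vd = Dose / C₀ = 2220 / 9.96 = 222.9 L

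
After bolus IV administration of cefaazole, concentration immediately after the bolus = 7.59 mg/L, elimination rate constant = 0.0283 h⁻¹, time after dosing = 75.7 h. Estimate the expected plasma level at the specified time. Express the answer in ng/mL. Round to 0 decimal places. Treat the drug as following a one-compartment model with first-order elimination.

891 ng/mL

C = C₀ · e^(−k·t) = 7.590 × e^(−0.02830 × 75.7)
  = 7.590 × 0.1174 = 0.8911 mg/L
Convert: 0.8911 mg/L × 1000 = 891.1 ng/mL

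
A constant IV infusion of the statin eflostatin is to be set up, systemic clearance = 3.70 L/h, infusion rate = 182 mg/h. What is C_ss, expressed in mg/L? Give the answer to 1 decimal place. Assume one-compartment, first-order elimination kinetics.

49.2 mg/L

At steady state Css = R₀ / CL = 182 / 3.700 = 49.19 mg/L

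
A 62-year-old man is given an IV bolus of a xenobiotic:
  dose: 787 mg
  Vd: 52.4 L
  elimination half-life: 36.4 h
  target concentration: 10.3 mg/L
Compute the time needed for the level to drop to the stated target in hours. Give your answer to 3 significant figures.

19.8 h

C₀ = Dose / Vd = 787.0 / 52.4 = 15.02 mg/L
k = ln2 / t½ = 0.693147 / 36.4 = 0.01904 h⁻¹
t = ln(C₀ / C) / k = ln(15.02 / 10.3) / 0.01904
  = ln(1.458) / 0.01904 = 0.3771 / 0.01904 = 19.81 h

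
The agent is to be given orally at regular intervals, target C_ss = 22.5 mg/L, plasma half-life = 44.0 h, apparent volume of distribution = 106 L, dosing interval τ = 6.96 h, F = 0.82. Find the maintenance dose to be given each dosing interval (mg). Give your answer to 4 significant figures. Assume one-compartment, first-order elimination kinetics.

318.9 mg

k = ln2 / t½ = 0.693147 / 44.0 = 0.01575 h⁻¹
CL = k × Vd = 0.01575 × 106 = 1.670 L/h
At steady state, F × (Dose/τ) = Css × CL.
Dose = Css × CL × τ / F = 22.5 × 1.670 × 6.96 / 0.82 = 318.9 mg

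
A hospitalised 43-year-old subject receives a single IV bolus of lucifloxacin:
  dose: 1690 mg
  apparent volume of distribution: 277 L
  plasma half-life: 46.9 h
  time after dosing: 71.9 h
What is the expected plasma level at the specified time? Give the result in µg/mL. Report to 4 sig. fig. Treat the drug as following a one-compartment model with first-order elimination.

2.108 µg/mL

C₀ = Dose / Vd = 1690 / 277 = 6.101 mg/L
k = ln2 / t½ = 0.693147 / 46.9 = 0.01478 h⁻¹
C = C₀ · e^(−k·t) = 6.101 × e^(−0.01478 × 71.9)
  = 6.101 × 0.3455 = 2.108 mg/L
(2.108 mg/L = 2.108 µg/mL)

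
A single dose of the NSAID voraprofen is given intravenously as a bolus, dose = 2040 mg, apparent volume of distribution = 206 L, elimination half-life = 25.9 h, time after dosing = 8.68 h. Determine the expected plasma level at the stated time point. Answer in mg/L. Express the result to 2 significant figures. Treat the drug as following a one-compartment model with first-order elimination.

C₀ = Dose / Vd = 2040 / 206 = 9.903 mg/L
k = ln2 / t½ = 0.693147 / 25.9 = 0.02676 h⁻¹
C = C₀ · e^(−k·t) = 9.903 × e^(−0.02676 × 8.68)
  = 9.903 × 0.7927 = 7.850 mg/L

7.9 mg/L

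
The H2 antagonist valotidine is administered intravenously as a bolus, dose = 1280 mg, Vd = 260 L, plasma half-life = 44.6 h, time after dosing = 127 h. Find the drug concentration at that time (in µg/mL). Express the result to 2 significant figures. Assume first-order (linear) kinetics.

C₀ = Dose / Vd = 1280 / 260 = 4.923 mg/L
k = ln2 / t½ = 0.693147 / 44.6 = 0.01554 h⁻¹
C = C₀ · e^(−k·t) = 4.923 × e^(−0.01554 × 127)
  = 4.923 × 0.1390 = 0.6843 mg/L
(0.6843 mg/L = 0.6843 µg/mL)

0.68 µg/mL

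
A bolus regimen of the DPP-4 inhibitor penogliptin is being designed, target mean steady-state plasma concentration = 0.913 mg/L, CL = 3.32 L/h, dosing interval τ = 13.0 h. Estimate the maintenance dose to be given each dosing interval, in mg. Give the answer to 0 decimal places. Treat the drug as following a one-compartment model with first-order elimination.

39 mg

At steady state, Dose/τ = Css × CL.
Dose = Css × CL × τ = 0.913 × 3.320 × 13.0 = 39.41 mg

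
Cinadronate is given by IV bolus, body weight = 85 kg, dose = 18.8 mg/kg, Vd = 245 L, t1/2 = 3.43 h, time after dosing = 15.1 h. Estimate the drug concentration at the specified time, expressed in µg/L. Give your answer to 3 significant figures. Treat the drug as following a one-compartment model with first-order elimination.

308 µg/L

Total dose = 18.8 × 85 = 1598 mg
C₀ = Dose / Vd = 1598 / 245 = 6.522 mg/L
k = ln2 / t½ = 0.693147 / 3.43 = 0.2021 h⁻¹
C = C₀ · e^(−k·t) = 6.522 × e^(−0.2021 × 15.1)
  = 6.522 × 0.04728 = 0.3084 mg/L
Convert: 0.3084 mg/L × 1000 = 308.4 µg/L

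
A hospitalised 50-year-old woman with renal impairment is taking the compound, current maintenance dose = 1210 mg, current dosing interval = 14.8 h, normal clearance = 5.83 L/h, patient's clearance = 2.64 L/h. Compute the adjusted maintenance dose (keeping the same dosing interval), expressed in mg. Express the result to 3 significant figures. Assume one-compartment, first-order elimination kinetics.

548 mg

To keep the same average steady-state level, dosing rate must scale with clearance.
CL ratio = 2.64 / 5.83 = 0.4528
New dose (same interval) = 1210 × 0.4528 = 547.9 mg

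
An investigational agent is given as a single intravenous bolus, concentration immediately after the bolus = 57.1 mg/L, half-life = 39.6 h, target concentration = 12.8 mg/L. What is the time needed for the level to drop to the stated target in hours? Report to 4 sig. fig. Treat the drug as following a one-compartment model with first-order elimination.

85.43 h

k = ln2 / t½ = 0.693147 / 39.6 = 0.01750 h⁻¹
t = ln(C₀ / C) / k = ln(57.10 / 12.8) / 0.01750
  = ln(4.461) / 0.01750 = 1.495 / 0.01750 = 85.43 h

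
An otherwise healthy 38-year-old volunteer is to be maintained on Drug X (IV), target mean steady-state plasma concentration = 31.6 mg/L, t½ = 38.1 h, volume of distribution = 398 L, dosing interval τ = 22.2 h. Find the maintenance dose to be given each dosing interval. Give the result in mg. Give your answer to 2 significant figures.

k = ln2 / t½ = 0.693147 / 38.1 = 0.01819 h⁻¹
CL = k × Vd = 0.01819 × 398 = 7.240 L/h
At steady state, Dose/τ = Css × CL.
Dose = Css × CL × τ = 31.6 × 7.240 × 22.2 = 5079 mg

5100 mg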